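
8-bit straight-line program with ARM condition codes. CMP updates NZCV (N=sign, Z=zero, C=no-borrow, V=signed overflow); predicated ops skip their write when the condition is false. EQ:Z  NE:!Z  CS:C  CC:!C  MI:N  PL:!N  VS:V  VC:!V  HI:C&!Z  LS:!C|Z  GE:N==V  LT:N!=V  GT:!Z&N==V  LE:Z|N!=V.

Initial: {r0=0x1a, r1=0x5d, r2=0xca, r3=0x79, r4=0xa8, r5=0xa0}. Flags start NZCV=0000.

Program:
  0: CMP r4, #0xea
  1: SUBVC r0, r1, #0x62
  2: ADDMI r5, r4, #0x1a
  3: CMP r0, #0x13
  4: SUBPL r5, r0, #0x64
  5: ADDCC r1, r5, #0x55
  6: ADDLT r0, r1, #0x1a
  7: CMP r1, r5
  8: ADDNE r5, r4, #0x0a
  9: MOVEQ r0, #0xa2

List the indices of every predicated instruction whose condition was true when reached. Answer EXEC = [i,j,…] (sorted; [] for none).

EXEC = [1,2,6,8]

0: ✓ CMP  NZCV=1000
1: ✓ SUBVC  r0←0xfb
2: ✓ ADDMI  r5←0xc2
3: ✓ CMP  NZCV=1010
4: · SUBPL
5: · ADDCC
6: ✓ ADDLT  r0←0x77
7: ✓ CMP  NZCV=1001
8: ✓ ADDNE  r5←0xb2
9: · MOVEQ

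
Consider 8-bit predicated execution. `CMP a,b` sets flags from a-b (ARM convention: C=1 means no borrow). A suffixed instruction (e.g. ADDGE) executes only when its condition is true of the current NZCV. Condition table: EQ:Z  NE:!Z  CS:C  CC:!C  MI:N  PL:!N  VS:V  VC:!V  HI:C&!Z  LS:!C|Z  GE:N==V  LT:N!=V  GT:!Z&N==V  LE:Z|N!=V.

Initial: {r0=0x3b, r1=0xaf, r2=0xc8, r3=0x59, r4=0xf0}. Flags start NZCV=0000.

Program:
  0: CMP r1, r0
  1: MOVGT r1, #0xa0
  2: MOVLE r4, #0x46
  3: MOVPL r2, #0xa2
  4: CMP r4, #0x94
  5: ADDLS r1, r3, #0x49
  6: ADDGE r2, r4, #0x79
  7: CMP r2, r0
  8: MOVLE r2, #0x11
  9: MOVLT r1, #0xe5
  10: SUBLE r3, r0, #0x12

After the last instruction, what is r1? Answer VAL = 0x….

VAL = 0xe5

[0] flags=0011 → (cmp)
[1] flags=0011 GT?F → skip
[2] flags=0011 LE?T → r4=0x46
[3] flags=0011 PL?T → r2=0xa2
[4] flags=1001 → (cmp)
[5] flags=1001 LS?T → r1=0xa2
[6] flags=1001 GE?T → r2=0xbf
[7] flags=1010 → (cmp)
[8] flags=1010 LE?T → r2=0x11
[9] flags=1010 LT?T → r1=0xe5
[10] flags=1010 LE?T → r3=0x29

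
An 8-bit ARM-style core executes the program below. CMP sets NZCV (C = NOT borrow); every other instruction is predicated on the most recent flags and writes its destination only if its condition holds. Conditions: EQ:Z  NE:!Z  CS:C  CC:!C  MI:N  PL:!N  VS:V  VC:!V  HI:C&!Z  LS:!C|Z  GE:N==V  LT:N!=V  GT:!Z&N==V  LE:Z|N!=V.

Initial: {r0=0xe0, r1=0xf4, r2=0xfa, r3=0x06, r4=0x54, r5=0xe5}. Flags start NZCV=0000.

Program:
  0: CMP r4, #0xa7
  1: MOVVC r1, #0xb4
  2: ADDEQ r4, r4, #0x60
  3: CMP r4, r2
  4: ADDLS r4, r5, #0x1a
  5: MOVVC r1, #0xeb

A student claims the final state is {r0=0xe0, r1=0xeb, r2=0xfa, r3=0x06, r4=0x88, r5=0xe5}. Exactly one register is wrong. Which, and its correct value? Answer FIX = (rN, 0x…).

0: ✓ CMP  NZCV=1001
1: · MOVVC
2: · ADDEQ
3: ✓ CMP  NZCV=0000
4: ✓ ADDLS  r4←0xff
5: ✓ MOVVC  r1←0xeb

FIX = (r4, 0xff)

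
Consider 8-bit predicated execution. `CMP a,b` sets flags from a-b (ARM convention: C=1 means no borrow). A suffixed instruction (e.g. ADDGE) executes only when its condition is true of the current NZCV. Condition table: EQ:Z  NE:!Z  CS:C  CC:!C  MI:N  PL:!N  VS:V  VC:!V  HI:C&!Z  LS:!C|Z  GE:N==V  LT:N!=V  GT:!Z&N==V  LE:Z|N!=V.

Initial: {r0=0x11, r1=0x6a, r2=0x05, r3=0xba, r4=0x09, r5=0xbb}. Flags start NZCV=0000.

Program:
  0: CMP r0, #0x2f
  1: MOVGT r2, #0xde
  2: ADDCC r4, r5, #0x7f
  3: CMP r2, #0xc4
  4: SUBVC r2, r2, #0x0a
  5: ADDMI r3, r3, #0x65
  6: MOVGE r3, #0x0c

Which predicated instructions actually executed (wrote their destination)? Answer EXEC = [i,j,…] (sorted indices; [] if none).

EXEC = [2,4,6]

[0] flags=1000 → (cmp)
[1] flags=1000 GT?F → skip
[2] flags=1000 CC?T → r4=0x3a
[3] flags=0000 → (cmp)
[4] flags=0000 VC?T → r2=0xfb
[5] flags=0000 MI?F → skip
[6] flags=0000 GE?T → r3=0x0c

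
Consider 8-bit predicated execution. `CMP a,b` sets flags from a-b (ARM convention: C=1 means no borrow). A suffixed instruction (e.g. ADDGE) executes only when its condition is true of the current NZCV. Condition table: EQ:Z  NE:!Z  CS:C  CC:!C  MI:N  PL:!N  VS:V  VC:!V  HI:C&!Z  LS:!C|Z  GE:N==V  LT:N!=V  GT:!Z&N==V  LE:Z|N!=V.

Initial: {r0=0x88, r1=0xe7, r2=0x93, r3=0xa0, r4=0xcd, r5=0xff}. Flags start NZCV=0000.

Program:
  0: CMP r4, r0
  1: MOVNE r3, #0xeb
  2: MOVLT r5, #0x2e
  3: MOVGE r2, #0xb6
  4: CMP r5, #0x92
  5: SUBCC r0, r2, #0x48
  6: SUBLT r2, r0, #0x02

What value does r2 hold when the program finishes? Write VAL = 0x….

VAL = 0xb6

[0] flags=0010 → (cmp)
[1] flags=0010 NE?T → r3=0xeb
[2] flags=0010 LT?F → skip
[3] flags=0010 GE?T → r2=0xb6
[4] flags=0010 → (cmp)
[5] flags=0010 CC?F → skip
[6] flags=0010 LT?F → skip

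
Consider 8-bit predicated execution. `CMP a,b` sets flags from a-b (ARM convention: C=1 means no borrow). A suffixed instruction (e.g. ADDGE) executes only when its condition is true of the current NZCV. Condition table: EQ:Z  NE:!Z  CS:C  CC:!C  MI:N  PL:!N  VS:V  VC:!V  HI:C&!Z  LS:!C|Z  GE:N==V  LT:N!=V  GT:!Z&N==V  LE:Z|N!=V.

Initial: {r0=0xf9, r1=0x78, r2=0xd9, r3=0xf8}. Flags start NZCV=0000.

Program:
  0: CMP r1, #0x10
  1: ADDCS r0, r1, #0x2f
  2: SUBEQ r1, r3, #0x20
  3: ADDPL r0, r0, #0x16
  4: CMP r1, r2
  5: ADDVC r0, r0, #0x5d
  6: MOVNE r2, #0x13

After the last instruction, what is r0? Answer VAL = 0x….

VAL = 0xbd

0: ✓ CMP  NZCV=0010
1: ✓ ADDCS  r0←0xa7
2: · SUBEQ
3: ✓ ADDPL  r0←0xbd
4: ✓ CMP  NZCV=1001
5: · ADDVC
6: ✓ MOVNE  r2←0x13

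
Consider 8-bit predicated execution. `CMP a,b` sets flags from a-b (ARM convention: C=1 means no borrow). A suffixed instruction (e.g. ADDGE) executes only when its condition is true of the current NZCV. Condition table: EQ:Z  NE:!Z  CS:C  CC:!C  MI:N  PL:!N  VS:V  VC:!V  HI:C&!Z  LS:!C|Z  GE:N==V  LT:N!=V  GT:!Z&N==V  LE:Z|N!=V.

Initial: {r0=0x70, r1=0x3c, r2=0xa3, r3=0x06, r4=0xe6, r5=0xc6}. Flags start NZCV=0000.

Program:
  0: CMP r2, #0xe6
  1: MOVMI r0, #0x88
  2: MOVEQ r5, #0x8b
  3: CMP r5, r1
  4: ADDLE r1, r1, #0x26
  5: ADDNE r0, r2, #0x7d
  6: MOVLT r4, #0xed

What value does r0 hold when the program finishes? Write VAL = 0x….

VAL = 0x20

0: ✓ CMP  NZCV=1000
1: ✓ MOVMI  r0←0x88
2: · MOVEQ
3: ✓ CMP  NZCV=1010
4: ✓ ADDLE  r1←0x62
5: ✓ ADDNE  r0←0x20
6: ✓ MOVLT  r4←0xed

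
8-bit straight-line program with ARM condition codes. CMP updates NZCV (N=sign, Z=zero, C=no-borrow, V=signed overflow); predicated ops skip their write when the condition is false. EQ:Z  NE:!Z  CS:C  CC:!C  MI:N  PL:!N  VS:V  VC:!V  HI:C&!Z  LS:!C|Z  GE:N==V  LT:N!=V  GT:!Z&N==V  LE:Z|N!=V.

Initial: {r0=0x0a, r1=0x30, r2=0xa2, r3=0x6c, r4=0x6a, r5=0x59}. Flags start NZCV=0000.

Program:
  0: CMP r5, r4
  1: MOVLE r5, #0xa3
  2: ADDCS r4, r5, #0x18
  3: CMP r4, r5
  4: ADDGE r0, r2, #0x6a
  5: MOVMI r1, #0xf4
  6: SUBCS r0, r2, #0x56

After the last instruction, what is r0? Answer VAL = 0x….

0: ✓ CMP  NZCV=1000
1: ✓ MOVLE  r5←0xa3
2: · ADDCS
3: ✓ CMP  NZCV=1001
4: ✓ ADDGE  r0←0x0c
5: ✓ MOVMI  r1←0xf4
6: · SUBCS

VAL = 0x0c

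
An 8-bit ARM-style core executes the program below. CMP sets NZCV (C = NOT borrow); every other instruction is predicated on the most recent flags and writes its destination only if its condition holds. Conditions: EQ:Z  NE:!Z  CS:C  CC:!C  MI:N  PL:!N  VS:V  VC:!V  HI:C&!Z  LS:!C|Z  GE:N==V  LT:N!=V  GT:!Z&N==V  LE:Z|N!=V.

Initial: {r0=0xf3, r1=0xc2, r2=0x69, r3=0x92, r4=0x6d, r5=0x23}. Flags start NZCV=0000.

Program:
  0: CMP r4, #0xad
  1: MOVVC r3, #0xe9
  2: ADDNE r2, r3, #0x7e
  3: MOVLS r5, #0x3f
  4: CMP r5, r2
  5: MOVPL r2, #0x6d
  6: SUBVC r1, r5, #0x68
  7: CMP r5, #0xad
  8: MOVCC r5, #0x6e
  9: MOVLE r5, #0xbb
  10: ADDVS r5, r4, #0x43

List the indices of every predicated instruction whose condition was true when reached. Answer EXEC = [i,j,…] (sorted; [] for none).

EXEC = [2,3,5,6,8,10]

0: ✓ CMP  NZCV=1001
1: · MOVVC
2: ✓ ADDNE  r2←0x10
3: ✓ MOVLS  r5←0x3f
4: ✓ CMP  NZCV=0010
5: ✓ MOVPL  r2←0x6d
6: ✓ SUBVC  r1←0xd7
7: ✓ CMP  NZCV=1001
8: ✓ MOVCC  r5←0x6e
9: · MOVLE
10: ✓ ADDVS  r5←0xb0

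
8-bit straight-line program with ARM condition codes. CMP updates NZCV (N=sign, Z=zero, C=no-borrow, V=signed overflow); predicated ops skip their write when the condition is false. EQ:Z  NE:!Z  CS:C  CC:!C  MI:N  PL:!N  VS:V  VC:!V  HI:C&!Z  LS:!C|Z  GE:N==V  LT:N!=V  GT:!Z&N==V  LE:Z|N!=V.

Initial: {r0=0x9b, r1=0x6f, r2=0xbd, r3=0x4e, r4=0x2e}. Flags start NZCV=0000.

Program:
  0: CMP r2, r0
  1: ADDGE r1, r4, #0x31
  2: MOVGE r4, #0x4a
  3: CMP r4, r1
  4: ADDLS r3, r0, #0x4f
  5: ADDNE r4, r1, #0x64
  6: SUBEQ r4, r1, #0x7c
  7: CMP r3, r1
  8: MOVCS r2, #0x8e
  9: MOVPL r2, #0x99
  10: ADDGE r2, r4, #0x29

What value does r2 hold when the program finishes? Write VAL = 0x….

0: ✓ CMP  NZCV=0010
1: ✓ ADDGE  r1←0x5f
2: ✓ MOVGE  r4←0x4a
3: ✓ CMP  NZCV=1000
4: ✓ ADDLS  r3←0xea
5: ✓ ADDNE  r4←0xc3
6: · SUBEQ
7: ✓ CMP  NZCV=1010
8: ✓ MOVCS  r2←0x8e
9: · MOVPL
10: · ADDGE

VAL = 0x8e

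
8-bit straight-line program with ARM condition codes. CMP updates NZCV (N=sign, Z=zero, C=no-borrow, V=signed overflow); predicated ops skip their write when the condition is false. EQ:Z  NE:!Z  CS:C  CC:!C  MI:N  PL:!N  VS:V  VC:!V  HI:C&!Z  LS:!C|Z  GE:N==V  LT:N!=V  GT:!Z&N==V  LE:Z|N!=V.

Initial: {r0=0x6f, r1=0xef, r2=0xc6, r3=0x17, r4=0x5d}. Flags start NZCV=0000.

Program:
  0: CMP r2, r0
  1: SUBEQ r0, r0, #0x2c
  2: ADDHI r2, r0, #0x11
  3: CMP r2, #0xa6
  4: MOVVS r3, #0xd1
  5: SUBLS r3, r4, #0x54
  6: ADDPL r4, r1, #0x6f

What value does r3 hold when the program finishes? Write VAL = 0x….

VAL = 0x09

0: ✓ CMP  NZCV=0011
1: · SUBEQ
2: ✓ ADDHI  r2←0x80
3: ✓ CMP  NZCV=1000
4: · MOVVS
5: ✓ SUBLS  r3←0x09
6: · ADDPL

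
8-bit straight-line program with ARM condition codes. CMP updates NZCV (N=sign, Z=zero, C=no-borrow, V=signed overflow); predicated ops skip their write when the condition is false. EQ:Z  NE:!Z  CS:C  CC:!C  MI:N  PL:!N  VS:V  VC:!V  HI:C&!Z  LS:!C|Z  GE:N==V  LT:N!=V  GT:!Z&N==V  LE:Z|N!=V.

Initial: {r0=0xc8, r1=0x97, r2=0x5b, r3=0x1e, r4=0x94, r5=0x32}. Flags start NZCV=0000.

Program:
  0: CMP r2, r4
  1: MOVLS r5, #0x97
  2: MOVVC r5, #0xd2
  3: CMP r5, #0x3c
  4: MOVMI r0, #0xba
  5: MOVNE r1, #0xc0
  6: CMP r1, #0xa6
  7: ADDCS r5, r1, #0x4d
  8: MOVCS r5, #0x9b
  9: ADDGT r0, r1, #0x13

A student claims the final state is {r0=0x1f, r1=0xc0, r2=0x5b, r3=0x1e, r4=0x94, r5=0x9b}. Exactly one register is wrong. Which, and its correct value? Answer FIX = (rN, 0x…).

FIX = (r0, 0xd3)

0: ✓ CMP  NZCV=1001
1: ✓ MOVLS  r5←0x97
2: · MOVVC
3: ✓ CMP  NZCV=0011
4: · MOVMI
5: ✓ MOVNE  r1←0xc0
6: ✓ CMP  NZCV=0010
7: ✓ ADDCS  r5←0x0d
8: ✓ MOVCS  r5←0x9b
9: ✓ ADDGT  r0←0xd3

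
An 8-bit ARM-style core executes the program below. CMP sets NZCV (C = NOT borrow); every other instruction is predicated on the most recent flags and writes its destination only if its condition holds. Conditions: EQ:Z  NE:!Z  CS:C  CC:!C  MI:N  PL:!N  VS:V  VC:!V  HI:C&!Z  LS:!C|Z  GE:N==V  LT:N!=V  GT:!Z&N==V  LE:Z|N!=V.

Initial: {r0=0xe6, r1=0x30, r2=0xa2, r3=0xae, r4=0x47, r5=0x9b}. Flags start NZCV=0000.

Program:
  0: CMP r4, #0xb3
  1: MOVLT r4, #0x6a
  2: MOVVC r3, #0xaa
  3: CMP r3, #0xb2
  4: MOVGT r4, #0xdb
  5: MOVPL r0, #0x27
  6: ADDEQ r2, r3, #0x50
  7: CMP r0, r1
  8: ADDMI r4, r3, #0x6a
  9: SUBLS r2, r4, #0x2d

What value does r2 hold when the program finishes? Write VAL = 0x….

0: ✓ CMP  NZCV=1001
1: · MOVLT
2: · MOVVC
3: ✓ CMP  NZCV=1000
4: · MOVGT
5: · MOVPL
6: · ADDEQ
7: ✓ CMP  NZCV=1010
8: ✓ ADDMI  r4←0x18
9: · SUBLS

VAL = 0xa2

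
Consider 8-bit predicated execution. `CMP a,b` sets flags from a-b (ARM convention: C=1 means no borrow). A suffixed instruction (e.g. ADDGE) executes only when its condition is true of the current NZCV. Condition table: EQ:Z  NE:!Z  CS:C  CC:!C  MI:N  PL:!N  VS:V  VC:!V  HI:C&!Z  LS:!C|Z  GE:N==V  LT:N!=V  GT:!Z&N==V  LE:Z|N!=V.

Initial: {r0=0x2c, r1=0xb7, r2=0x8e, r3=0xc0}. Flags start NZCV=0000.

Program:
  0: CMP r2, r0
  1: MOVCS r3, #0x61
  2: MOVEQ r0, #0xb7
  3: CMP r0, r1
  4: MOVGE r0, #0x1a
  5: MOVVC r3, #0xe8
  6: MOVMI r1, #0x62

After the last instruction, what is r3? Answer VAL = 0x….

VAL = 0xe8

0: ✓ CMP  NZCV=0011
1: ✓ MOVCS  r3←0x61
2: · MOVEQ
3: ✓ CMP  NZCV=0000
4: ✓ MOVGE  r0←0x1a
5: ✓ MOVVC  r3←0xe8
6: · MOVMI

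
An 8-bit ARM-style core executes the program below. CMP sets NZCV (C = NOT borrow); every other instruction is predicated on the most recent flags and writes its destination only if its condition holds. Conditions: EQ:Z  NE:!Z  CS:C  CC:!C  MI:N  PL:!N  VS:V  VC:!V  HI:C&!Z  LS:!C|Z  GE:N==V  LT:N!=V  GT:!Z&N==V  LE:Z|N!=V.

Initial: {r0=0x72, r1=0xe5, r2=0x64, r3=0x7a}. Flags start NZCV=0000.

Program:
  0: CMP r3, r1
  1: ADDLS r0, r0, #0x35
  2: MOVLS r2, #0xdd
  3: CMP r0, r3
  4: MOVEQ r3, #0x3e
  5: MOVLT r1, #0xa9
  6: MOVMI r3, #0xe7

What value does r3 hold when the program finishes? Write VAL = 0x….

0: ✓ CMP  NZCV=1001
1: ✓ ADDLS  r0←0xa7
2: ✓ MOVLS  r2←0xdd
3: ✓ CMP  NZCV=0011
4: · MOVEQ
5: ✓ MOVLT  r1←0xa9
6: · MOVMI

VAL = 0x7a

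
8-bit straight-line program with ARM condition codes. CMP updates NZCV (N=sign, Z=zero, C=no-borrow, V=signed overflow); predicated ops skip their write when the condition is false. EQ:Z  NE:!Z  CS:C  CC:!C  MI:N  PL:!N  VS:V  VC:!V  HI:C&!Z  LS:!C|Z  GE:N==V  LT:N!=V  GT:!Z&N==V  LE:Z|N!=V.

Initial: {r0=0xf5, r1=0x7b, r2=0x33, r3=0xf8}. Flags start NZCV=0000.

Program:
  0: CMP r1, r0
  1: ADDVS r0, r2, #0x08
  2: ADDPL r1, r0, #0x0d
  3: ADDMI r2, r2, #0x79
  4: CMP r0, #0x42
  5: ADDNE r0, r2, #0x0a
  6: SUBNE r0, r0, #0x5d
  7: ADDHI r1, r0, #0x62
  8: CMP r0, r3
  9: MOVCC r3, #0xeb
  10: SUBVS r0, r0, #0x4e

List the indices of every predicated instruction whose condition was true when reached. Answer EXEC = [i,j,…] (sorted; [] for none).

[0] flags=1001 → (cmp)
[1] flags=1001 VS?T → r0=0x3b
[2] flags=1001 PL?F → skip
[3] flags=1001 MI?T → r2=0xac
[4] flags=1000 → (cmp)
[5] flags=1000 NE?T → r0=0xb6
[6] flags=1000 NE?T → r0=0x59
[7] flags=1000 HI?F → skip
[8] flags=0000 → (cmp)
[9] flags=0000 CC?T → r3=0xeb
[10] flags=0000 VS?F → skip

EXEC = [1,3,5,6,9]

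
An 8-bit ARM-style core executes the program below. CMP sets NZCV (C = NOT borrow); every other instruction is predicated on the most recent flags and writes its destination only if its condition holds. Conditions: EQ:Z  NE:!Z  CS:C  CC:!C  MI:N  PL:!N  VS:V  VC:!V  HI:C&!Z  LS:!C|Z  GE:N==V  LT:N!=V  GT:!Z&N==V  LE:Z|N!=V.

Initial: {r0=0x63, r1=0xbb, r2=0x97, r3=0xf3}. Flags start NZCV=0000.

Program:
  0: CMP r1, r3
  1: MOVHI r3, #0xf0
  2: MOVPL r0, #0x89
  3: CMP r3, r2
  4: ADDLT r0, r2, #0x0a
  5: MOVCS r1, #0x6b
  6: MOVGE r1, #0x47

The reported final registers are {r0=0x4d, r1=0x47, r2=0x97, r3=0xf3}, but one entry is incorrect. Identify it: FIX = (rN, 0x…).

FIX = (r0, 0x63)

0: ✓ CMP  NZCV=1000
1: · MOVHI
2: · MOVPL
3: ✓ CMP  NZCV=0010
4: · ADDLT
5: ✓ MOVCS  r1←0x6b
6: ✓ MOVGE  r1←0x47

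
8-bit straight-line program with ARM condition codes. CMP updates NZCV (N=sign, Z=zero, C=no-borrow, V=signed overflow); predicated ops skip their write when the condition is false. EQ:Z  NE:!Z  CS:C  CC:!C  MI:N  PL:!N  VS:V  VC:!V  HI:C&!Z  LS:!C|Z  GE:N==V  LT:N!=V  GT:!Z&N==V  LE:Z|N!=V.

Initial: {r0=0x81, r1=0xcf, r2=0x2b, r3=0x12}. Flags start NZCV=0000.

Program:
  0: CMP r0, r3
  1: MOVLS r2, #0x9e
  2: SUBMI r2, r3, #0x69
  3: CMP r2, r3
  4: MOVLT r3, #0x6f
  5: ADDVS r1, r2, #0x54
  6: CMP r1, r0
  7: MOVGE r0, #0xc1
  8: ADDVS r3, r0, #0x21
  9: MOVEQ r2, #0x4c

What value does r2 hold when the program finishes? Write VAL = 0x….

VAL = 0x2b

[0] flags=0011 → (cmp)
[1] flags=0011 LS?F → skip
[2] flags=0011 MI?F → skip
[3] flags=0010 → (cmp)
[4] flags=0010 LT?F → skip
[5] flags=0010 VS?F → skip
[6] flags=0010 → (cmp)
[7] flags=0010 GE?T → r0=0xc1
[8] flags=0010 VS?F → skip
[9] flags=0010 EQ?F → skip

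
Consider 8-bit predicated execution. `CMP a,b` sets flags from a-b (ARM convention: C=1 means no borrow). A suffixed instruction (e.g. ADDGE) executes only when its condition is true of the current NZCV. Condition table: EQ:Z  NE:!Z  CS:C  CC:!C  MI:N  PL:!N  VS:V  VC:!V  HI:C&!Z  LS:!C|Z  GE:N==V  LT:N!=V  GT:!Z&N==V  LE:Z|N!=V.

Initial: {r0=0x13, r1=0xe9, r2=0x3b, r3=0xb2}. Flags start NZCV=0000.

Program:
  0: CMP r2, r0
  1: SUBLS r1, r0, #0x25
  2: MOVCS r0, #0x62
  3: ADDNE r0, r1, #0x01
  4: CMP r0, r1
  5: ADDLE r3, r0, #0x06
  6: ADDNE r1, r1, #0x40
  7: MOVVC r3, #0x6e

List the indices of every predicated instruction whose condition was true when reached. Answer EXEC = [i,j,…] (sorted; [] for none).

0: ✓ CMP  NZCV=0010
1: · SUBLS
2: ✓ MOVCS  r0←0x62
3: ✓ ADDNE  r0←0xea
4: ✓ CMP  NZCV=0010
5: · ADDLE
6: ✓ ADDNE  r1←0x29
7: ✓ MOVVC  r3←0x6e

EXEC = [2,3,6,7]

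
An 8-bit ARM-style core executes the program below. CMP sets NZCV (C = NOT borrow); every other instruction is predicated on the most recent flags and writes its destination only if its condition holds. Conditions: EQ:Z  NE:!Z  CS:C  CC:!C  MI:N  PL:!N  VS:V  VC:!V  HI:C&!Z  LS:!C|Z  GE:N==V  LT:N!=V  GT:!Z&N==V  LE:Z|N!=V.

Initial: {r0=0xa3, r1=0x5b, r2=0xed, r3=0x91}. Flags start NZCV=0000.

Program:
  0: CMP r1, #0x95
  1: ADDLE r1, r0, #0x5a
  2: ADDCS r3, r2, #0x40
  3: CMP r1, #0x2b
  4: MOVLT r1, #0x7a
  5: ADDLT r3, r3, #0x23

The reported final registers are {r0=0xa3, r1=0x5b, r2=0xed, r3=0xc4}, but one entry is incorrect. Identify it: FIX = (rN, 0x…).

FIX = (r3, 0x91)

0: ✓ CMP  NZCV=1001
1: · ADDLE
2: · ADDCS
3: ✓ CMP  NZCV=0010
4: · MOVLT
5: · ADDLT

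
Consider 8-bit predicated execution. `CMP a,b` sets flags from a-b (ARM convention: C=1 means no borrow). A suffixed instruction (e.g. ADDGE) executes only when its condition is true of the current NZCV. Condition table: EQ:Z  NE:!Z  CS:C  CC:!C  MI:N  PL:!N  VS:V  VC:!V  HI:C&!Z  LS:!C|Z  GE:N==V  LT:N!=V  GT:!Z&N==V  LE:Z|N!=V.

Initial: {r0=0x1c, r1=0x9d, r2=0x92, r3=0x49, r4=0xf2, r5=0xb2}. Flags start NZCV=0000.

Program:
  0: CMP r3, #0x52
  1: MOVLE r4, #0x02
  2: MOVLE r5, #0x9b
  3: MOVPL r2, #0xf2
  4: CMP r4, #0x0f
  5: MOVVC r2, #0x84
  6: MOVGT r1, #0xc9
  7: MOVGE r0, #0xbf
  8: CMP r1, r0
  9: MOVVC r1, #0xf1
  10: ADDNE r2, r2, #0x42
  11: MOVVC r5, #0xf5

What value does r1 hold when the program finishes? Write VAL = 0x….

[0] flags=1000 → (cmp)
[1] flags=1000 LE?T → r4=0x02
[2] flags=1000 LE?T → r5=0x9b
[3] flags=1000 PL?F → skip
[4] flags=1000 → (cmp)
[5] flags=1000 VC?T → r2=0x84
[6] flags=1000 GT?F → skip
[7] flags=1000 GE?F → skip
[8] flags=1010 → (cmp)
[9] flags=1010 VC?T → r1=0xf1
[10] flags=1010 NE?T → r2=0xc6
[11] flags=1010 VC?T → r5=0xf5

VAL = 0xf1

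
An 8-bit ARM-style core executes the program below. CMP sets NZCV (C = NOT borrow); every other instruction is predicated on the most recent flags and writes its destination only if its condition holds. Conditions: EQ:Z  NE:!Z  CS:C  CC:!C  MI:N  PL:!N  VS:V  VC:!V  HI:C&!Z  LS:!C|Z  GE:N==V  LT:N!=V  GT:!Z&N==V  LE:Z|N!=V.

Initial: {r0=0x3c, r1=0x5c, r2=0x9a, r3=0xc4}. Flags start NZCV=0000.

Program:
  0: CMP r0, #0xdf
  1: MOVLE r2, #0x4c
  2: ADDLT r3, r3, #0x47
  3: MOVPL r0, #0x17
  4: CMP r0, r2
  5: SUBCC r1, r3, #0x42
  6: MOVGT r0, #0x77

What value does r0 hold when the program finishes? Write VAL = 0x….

0: ✓ CMP  NZCV=0000
1: · MOVLE
2: · ADDLT
3: ✓ MOVPL  r0←0x17
4: ✓ CMP  NZCV=0000
5: ✓ SUBCC  r1←0x82
6: ✓ MOVGT  r0←0x77

VAL = 0x77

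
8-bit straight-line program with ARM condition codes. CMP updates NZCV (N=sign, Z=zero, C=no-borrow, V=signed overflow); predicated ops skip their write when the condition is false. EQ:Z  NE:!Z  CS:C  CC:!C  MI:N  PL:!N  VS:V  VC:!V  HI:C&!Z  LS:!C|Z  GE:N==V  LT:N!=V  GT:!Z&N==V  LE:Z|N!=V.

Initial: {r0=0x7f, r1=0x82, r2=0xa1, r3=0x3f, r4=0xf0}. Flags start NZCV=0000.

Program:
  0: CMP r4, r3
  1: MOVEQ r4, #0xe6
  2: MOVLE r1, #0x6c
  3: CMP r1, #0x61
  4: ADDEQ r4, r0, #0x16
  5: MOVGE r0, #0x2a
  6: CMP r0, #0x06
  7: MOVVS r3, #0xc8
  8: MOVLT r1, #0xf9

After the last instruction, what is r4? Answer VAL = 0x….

[0] flags=1010 → (cmp)
[1] flags=1010 EQ?F → skip
[2] flags=1010 LE?T → r1=0x6c
[3] flags=0010 → (cmp)
[4] flags=0010 EQ?F → skip
[5] flags=0010 GE?T → r0=0x2a
[6] flags=0010 → (cmp)
[7] flags=0010 VS?F → skip
[8] flags=0010 LT?F → skip

VAL = 0xf0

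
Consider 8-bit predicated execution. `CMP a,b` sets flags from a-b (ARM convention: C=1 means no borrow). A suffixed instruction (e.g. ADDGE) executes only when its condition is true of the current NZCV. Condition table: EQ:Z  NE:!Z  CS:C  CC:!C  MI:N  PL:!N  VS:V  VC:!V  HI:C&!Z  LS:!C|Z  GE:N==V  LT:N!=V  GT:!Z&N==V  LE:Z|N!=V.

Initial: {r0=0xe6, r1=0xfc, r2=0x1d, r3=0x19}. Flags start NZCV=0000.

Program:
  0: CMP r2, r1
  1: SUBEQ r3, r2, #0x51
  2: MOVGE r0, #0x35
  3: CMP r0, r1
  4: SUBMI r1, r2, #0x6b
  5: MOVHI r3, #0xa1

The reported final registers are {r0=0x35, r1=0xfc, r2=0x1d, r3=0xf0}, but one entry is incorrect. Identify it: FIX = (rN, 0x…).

[0] flags=0000 → (cmp)
[1] flags=0000 EQ?F → skip
[2] flags=0000 GE?T → r0=0x35
[3] flags=0000 → (cmp)
[4] flags=0000 MI?F → skip
[5] flags=0000 HI?F → skip

FIX = (r3, 0x19)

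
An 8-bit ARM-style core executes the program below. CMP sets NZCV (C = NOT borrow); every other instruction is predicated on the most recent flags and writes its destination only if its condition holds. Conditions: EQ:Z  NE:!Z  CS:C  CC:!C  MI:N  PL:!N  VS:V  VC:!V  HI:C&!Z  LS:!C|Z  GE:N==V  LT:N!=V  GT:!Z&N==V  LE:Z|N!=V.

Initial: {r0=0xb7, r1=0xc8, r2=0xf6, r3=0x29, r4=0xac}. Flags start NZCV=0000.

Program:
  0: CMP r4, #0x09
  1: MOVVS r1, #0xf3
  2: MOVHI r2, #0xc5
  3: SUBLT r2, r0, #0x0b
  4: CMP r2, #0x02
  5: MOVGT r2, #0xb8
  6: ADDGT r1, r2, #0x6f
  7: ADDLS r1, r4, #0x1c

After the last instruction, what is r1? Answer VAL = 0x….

0: ✓ CMP  NZCV=1010
1: · MOVVS
2: ✓ MOVHI  r2←0xc5
3: ✓ SUBLT  r2←0xac
4: ✓ CMP  NZCV=1010
5: · MOVGT
6: · ADDGT
7: · ADDLS

VAL = 0xc8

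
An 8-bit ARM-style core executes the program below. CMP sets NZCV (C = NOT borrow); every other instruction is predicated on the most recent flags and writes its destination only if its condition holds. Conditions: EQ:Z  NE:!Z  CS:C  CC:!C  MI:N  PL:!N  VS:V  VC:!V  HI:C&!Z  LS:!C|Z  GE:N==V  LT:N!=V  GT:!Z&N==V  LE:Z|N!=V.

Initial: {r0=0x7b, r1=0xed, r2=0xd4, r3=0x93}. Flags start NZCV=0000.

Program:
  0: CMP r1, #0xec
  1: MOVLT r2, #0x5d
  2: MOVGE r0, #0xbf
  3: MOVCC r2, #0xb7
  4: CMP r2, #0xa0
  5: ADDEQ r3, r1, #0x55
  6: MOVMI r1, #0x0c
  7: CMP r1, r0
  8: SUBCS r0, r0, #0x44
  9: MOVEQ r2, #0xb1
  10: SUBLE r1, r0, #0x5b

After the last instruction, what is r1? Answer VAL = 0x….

[0] flags=0010 → (cmp)
[1] flags=0010 LT?F → skip
[2] flags=0010 GE?T → r0=0xbf
[3] flags=0010 CC?F → skip
[4] flags=0010 → (cmp)
[5] flags=0010 EQ?F → skip
[6] flags=0010 MI?F → skip
[7] flags=0010 → (cmp)
[8] flags=0010 CS?T → r0=0x7b
[9] flags=0010 EQ?F → skip
[10] flags=0010 LE?F → skip

VAL = 0xed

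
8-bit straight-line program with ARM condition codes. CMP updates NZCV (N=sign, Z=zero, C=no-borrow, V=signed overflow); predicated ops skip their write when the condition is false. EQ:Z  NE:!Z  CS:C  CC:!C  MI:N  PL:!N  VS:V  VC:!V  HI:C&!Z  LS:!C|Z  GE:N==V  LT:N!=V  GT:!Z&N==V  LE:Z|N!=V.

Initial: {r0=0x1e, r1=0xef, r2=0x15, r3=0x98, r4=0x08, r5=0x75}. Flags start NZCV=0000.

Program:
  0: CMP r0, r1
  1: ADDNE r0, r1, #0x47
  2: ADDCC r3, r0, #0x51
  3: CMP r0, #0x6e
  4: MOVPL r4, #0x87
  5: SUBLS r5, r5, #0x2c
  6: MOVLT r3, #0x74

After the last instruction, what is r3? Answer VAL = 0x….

VAL = 0x74

0: ✓ CMP  NZCV=0000
1: ✓ ADDNE  r0←0x36
2: ✓ ADDCC  r3←0x87
3: ✓ CMP  NZCV=1000
4: · MOVPL
5: ✓ SUBLS  r5←0x49
6: ✓ MOVLT  r3←0x74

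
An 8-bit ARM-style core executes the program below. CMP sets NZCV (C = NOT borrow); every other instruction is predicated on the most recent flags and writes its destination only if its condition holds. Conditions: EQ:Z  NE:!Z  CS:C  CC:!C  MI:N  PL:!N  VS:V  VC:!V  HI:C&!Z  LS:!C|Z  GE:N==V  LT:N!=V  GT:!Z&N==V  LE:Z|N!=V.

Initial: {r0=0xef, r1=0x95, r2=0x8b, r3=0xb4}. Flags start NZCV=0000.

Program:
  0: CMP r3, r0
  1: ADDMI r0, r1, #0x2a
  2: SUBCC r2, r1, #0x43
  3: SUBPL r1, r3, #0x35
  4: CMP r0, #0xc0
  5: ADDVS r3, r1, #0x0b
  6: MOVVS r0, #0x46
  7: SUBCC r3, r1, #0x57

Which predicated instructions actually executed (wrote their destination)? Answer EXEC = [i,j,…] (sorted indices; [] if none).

0: ✓ CMP  NZCV=1000
1: ✓ ADDMI  r0←0xbf
2: ✓ SUBCC  r2←0x52
3: · SUBPL
4: ✓ CMP  NZCV=1000
5: · ADDVS
6: · MOVVS
7: ✓ SUBCC  r3←0x3e

EXEC = [1,2,7]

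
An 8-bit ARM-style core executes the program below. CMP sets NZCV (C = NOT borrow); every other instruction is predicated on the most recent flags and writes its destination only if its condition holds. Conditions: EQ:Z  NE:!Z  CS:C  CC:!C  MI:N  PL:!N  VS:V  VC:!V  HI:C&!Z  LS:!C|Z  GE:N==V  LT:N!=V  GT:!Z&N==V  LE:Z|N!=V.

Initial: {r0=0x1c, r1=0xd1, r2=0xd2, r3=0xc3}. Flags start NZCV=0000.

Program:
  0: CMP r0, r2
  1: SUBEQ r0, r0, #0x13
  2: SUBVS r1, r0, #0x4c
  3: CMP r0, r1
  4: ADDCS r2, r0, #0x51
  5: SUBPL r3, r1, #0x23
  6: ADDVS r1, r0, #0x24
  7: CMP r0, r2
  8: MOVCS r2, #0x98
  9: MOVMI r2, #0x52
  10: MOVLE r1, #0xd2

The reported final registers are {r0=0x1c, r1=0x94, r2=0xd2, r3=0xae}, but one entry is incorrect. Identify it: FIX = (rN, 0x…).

FIX = (r1, 0xd1)

[0] flags=0000 → (cmp)
[1] flags=0000 EQ?F → skip
[2] flags=0000 VS?F → skip
[3] flags=0000 → (cmp)
[4] flags=0000 CS?F → skip
[5] flags=0000 PL?T → r3=0xae
[6] flags=0000 VS?F → skip
[7] flags=0000 → (cmp)
[8] flags=0000 CS?F → skip
[9] flags=0000 MI?F → skip
[10] flags=0000 LE?F → skip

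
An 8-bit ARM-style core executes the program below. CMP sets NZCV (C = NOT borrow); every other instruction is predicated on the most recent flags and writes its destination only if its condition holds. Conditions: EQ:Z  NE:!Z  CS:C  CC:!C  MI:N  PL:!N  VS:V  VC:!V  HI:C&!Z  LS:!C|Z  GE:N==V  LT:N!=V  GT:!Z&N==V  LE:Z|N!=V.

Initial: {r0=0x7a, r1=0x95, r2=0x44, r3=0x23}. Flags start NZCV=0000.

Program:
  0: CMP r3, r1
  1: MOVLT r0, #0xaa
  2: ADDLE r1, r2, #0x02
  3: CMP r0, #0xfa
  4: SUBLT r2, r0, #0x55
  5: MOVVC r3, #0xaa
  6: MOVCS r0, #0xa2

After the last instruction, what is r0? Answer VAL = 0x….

[0] flags=1001 → (cmp)
[1] flags=1001 LT?F → skip
[2] flags=1001 LE?F → skip
[3] flags=1001 → (cmp)
[4] flags=1001 LT?F → skip
[5] flags=1001 VC?F → skip
[6] flags=1001 CS?F → skip

VAL = 0x7a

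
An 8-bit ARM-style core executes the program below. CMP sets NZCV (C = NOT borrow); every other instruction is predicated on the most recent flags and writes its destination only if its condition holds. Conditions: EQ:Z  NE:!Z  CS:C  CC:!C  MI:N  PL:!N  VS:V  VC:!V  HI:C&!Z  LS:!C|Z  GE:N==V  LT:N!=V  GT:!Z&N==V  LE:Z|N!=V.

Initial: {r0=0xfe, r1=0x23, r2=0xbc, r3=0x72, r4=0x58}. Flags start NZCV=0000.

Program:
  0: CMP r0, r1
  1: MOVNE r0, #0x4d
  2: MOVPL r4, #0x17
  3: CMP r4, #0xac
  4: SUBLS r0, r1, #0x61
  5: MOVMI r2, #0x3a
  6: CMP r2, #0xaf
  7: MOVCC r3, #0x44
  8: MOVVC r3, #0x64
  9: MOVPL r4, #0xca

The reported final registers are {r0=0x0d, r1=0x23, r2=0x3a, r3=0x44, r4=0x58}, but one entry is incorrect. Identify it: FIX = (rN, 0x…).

FIX = (r0, 0xc2)

0: ✓ CMP  NZCV=1010
1: ✓ MOVNE  r0←0x4d
2: · MOVPL
3: ✓ CMP  NZCV=1001
4: ✓ SUBLS  r0←0xc2
5: ✓ MOVMI  r2←0x3a
6: ✓ CMP  NZCV=1001
7: ✓ MOVCC  r3←0x44
8: · MOVVC
9: · MOVPL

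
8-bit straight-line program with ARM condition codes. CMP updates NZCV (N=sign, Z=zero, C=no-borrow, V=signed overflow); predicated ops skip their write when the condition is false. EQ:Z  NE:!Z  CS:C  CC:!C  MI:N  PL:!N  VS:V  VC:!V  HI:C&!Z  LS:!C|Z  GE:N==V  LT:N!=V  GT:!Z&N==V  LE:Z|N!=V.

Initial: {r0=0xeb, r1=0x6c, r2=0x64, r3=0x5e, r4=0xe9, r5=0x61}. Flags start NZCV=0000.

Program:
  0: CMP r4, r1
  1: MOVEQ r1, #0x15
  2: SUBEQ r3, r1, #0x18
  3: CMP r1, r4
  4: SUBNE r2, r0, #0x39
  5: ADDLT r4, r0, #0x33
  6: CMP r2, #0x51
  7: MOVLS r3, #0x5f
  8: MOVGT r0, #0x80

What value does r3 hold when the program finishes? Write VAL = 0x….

VAL = 0x5e

0: ✓ CMP  NZCV=0011
1: · MOVEQ
2: · SUBEQ
3: ✓ CMP  NZCV=1001
4: ✓ SUBNE  r2←0xb2
5: · ADDLT
6: ✓ CMP  NZCV=0011
7: · MOVLS
8: · MOVGT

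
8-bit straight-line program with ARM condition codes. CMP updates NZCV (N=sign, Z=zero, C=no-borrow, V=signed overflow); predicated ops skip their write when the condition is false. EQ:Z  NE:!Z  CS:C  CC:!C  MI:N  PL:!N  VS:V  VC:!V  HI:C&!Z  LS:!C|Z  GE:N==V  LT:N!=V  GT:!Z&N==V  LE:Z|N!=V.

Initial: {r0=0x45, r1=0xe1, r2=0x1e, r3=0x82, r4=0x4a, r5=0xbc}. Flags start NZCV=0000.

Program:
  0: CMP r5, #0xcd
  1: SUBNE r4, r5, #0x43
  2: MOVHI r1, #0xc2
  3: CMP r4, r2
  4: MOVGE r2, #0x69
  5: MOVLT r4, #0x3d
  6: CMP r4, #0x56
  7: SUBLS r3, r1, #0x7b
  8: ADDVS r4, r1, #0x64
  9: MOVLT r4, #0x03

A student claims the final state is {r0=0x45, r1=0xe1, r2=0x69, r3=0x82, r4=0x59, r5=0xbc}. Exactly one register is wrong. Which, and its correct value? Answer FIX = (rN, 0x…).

0: ✓ CMP  NZCV=1000
1: ✓ SUBNE  r4←0x79
2: · MOVHI
3: ✓ CMP  NZCV=0010
4: ✓ MOVGE  r2←0x69
5: · MOVLT
6: ✓ CMP  NZCV=0010
7: · SUBLS
8: · ADDVS
9: · MOVLT

FIX = (r4, 0x79)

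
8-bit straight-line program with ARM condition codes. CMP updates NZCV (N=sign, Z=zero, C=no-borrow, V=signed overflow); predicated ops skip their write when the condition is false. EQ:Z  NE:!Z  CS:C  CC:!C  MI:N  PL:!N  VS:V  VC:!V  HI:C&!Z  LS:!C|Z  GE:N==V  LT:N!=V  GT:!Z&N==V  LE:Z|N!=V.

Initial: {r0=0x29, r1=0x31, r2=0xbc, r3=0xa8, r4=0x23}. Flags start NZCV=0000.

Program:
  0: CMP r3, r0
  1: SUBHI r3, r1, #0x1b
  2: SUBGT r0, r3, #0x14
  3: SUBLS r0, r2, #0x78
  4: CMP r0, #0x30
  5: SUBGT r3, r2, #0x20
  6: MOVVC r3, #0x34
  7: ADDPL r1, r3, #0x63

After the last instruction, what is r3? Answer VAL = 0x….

VAL = 0x34

[0] flags=0011 → (cmp)
[1] flags=0011 HI?T → r3=0x16
[2] flags=0011 GT?F → skip
[3] flags=0011 LS?F → skip
[4] flags=1000 → (cmp)
[5] flags=1000 GT?F → skip
[6] flags=1000 VC?T → r3=0x34
[7] flags=1000 PL?F → skip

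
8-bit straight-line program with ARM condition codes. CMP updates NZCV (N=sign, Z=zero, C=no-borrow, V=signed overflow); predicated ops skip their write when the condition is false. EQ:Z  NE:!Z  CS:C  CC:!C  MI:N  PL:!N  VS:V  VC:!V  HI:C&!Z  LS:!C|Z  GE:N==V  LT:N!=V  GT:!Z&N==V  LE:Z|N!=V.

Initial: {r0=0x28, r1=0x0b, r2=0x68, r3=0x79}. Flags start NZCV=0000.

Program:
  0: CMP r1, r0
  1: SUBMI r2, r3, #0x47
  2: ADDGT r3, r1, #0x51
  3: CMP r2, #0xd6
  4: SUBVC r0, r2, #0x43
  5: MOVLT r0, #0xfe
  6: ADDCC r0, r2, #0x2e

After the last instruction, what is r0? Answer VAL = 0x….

VAL = 0x60

0: ✓ CMP  NZCV=1000
1: ✓ SUBMI  r2←0x32
2: · ADDGT
3: ✓ CMP  NZCV=0000
4: ✓ SUBVC  r0←0xef
5: · MOVLT
6: ✓ ADDCC  r0←0x60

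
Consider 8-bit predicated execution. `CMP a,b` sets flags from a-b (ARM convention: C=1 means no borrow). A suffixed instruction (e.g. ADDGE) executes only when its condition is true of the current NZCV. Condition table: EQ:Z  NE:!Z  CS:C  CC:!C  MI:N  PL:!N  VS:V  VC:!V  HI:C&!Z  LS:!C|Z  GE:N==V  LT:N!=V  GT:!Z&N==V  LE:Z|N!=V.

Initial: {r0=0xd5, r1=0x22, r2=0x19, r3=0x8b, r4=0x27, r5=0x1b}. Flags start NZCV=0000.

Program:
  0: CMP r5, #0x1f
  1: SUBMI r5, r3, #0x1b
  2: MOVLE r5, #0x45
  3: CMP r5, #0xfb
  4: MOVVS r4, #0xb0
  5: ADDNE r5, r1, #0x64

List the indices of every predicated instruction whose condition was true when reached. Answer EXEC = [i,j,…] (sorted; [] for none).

[0] flags=1000 → (cmp)
[1] flags=1000 MI?T → r5=0x70
[2] flags=1000 LE?T → r5=0x45
[3] flags=0000 → (cmp)
[4] flags=0000 VS?F → skip
[5] flags=0000 NE?T → r5=0x86

EXEC = [1,2,5]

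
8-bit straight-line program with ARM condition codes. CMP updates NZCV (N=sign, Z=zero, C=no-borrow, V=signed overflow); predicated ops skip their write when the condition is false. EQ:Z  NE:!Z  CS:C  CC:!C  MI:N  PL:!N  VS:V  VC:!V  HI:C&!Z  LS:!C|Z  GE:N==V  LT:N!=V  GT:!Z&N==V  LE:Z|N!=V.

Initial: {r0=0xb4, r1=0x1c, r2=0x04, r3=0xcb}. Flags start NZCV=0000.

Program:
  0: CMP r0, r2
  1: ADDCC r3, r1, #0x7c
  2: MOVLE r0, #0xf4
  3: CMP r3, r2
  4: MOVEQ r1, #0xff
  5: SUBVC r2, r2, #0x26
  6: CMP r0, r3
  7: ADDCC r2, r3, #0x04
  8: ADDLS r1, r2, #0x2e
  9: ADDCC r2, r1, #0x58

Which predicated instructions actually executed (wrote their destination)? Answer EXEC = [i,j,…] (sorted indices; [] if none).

0: ✓ CMP  NZCV=1010
1: · ADDCC
2: ✓ MOVLE  r0←0xf4
3: ✓ CMP  NZCV=1010
4: · MOVEQ
5: ✓ SUBVC  r2←0xde
6: ✓ CMP  NZCV=0010
7: · ADDCC
8: · ADDLS
9: · ADDCC

EXEC = [2,5]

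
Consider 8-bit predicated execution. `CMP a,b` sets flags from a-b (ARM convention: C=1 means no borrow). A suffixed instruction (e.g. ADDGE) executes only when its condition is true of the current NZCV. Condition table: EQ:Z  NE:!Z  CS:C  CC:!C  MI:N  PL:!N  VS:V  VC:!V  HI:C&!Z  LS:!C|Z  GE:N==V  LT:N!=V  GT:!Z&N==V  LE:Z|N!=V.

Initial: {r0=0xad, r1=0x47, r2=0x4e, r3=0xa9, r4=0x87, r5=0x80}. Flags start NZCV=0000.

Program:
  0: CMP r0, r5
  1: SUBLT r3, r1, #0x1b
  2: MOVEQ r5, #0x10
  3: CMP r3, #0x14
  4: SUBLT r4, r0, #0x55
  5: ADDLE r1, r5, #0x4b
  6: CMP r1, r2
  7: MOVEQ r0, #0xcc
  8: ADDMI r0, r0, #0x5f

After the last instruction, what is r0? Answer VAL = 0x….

VAL = 0xad

0: ✓ CMP  NZCV=0010
1: · SUBLT
2: · MOVEQ
3: ✓ CMP  NZCV=1010
4: ✓ SUBLT  r4←0x58
5: ✓ ADDLE  r1←0xcb
6: ✓ CMP  NZCV=0011
7: · MOVEQ
8: · ADDMI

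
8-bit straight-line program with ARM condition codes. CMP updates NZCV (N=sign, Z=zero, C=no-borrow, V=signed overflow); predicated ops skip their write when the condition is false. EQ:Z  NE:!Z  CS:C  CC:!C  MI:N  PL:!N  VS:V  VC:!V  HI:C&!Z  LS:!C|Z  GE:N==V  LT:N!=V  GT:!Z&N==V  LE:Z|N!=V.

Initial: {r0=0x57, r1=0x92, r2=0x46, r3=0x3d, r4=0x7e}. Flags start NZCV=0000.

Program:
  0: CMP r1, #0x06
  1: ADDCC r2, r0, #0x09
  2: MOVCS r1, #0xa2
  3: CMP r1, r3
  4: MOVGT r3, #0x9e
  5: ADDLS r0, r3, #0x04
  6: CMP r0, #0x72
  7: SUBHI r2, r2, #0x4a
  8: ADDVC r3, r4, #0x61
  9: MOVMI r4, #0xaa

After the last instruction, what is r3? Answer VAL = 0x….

VAL = 0xdf

[0] flags=1010 → (cmp)
[1] flags=1010 CC?F → skip
[2] flags=1010 CS?T → r1=0xa2
[3] flags=0011 → (cmp)
[4] flags=0011 GT?F → skip
[5] flags=0011 LS?F → skip
[6] flags=1000 → (cmp)
[7] flags=1000 HI?F → skip
[8] flags=1000 VC?T → r3=0xdf
[9] flags=1000 MI?T → r4=0xaa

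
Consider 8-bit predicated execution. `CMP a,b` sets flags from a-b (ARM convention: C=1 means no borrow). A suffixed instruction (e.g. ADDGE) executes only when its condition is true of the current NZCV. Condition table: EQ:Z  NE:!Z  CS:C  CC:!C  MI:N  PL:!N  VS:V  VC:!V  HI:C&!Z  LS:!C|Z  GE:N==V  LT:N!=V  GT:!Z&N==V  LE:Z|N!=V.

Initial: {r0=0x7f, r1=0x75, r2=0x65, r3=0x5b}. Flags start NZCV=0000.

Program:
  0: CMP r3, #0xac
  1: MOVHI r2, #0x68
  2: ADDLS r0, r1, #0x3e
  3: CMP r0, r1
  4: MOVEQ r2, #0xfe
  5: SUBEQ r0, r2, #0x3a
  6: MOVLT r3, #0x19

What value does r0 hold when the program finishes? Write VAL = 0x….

VAL = 0xb3

0: ✓ CMP  NZCV=1001
1: · MOVHI
2: ✓ ADDLS  r0←0xb3
3: ✓ CMP  NZCV=0011
4: · MOVEQ
5: · SUBEQ
6: ✓ MOVLT  r3←0x19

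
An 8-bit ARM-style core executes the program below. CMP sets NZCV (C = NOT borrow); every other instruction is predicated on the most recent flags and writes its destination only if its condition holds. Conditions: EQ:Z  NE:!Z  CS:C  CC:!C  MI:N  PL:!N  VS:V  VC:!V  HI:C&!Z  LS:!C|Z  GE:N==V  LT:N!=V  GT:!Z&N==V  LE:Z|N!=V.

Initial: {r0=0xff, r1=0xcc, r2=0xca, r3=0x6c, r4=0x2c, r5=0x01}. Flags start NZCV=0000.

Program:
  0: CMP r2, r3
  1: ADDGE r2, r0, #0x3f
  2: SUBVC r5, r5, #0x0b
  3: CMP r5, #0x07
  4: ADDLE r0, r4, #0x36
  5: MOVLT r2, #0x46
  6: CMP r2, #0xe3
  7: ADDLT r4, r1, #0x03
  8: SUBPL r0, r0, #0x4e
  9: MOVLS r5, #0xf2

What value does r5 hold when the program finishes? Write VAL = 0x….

VAL = 0xf2

[0] flags=0011 → (cmp)
[1] flags=0011 GE?F → skip
[2] flags=0011 VC?F → skip
[3] flags=1000 → (cmp)
[4] flags=1000 LE?T → r0=0x62
[5] flags=1000 LT?T → r2=0x46
[6] flags=0000 → (cmp)
[7] flags=0000 LT?F → skip
[8] flags=0000 PL?T → r0=0x14
[9] flags=0000 LS?T → r5=0xf2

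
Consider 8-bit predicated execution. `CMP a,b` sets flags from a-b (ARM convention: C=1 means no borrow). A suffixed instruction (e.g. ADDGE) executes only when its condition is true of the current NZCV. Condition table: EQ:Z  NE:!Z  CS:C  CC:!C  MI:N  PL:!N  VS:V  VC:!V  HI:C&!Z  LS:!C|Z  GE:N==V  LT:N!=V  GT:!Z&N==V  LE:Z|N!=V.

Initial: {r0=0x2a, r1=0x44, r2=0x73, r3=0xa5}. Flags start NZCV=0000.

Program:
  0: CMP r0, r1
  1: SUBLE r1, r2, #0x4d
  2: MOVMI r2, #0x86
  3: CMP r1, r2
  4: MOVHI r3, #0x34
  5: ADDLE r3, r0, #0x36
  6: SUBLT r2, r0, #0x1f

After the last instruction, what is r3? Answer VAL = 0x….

0: ✓ CMP  NZCV=1000
1: ✓ SUBLE  r1←0x26
2: ✓ MOVMI  r2←0x86
3: ✓ CMP  NZCV=1001
4: · MOVHI
5: · ADDLE
6: · SUBLT

VAL = 0xa5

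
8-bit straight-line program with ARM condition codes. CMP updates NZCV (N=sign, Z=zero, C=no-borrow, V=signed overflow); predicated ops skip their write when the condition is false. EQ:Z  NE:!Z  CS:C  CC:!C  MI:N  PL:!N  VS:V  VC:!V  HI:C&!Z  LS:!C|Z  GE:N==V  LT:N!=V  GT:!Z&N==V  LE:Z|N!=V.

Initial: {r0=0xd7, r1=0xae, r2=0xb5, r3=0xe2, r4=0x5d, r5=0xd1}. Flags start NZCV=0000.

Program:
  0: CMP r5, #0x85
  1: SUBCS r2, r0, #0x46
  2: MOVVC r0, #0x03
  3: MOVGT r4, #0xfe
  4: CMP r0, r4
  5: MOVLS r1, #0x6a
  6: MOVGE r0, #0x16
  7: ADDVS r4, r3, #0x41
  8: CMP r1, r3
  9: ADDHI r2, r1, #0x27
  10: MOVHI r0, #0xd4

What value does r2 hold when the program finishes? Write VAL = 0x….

VAL = 0x91

0: ✓ CMP  NZCV=0010
1: ✓ SUBCS  r2←0x91
2: ✓ MOVVC  r0←0x03
3: ✓ MOVGT  r4←0xfe
4: ✓ CMP  NZCV=0000
5: ✓ MOVLS  r1←0x6a
6: ✓ MOVGE  r0←0x16
7: · ADDVS
8: ✓ CMP  NZCV=1001
9: · ADDHI
10: · MOVHI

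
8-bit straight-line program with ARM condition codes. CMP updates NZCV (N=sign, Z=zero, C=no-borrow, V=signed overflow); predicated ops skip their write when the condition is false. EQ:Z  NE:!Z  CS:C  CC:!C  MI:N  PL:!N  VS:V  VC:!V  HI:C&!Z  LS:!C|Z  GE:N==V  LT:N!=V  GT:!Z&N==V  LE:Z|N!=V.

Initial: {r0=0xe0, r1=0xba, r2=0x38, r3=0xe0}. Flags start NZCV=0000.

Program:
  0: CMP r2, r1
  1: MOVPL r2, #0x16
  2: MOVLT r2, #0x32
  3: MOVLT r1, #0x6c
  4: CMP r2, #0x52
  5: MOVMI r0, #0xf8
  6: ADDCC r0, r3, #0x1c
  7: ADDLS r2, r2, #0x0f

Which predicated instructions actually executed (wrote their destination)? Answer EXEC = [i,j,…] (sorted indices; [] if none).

0: ✓ CMP  NZCV=0000
1: ✓ MOVPL  r2←0x16
2: · MOVLT
3: · MOVLT
4: ✓ CMP  NZCV=1000
5: ✓ MOVMI  r0←0xf8
6: ✓ ADDCC  r0←0xfc
7: ✓ ADDLS  r2←0x25

EXEC = [1,5,6,7]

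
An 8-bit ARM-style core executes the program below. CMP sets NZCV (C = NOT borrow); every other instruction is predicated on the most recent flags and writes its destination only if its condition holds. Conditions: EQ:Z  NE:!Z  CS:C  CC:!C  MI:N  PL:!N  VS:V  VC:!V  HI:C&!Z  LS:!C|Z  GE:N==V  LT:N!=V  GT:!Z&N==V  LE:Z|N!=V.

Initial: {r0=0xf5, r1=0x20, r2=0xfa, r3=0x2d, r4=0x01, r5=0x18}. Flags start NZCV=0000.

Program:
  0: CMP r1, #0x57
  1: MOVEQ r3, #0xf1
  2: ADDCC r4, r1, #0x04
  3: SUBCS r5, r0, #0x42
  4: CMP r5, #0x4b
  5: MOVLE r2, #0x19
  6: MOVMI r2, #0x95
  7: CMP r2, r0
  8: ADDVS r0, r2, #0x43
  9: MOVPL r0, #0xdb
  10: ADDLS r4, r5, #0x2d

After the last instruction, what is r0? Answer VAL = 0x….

[0] flags=1000 → (cmp)
[1] flags=1000 EQ?F → skip
[2] flags=1000 CC?T → r4=0x24
[3] flags=1000 CS?F → skip
[4] flags=1000 → (cmp)
[5] flags=1000 LE?T → r2=0x19
[6] flags=1000 MI?T → r2=0x95
[7] flags=1000 → (cmp)
[8] flags=1000 VS?F → skip
[9] flags=1000 PL?F → skip
[10] flags=1000 LS?T → r4=0x45

VAL = 0xf5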